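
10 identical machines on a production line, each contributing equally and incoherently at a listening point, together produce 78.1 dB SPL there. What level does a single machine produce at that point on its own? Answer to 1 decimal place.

10 equal incoherent sources add 10·log₁₀(10) = 10.00 dB over one source.
L_one = 78.1 − 10.00 = 68.1 dB SPL.

68.1 dB SPL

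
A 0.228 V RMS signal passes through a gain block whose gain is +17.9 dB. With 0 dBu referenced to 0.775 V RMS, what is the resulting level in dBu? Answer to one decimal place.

Input level: 20·log₁₀(0.228/0.775) = -10.63 dBu.
Output: -10.63 + 17.9 = +7.3 dBu.

+7.3 dBu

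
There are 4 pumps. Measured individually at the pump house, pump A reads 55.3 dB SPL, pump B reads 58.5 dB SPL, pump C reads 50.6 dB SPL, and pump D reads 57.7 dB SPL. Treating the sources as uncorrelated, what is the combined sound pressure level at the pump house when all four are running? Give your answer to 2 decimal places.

Uncorrelated sources add in intensity (power), not in dB.
L_total = 10·log₁₀(10^(55.3/10) + 10^(58.5/10) + 10^(50.6/10) + 10^(57.7/10)) = 10·log₁₀(1750000) = 62.43 dB SPL.

62.43 dB SPL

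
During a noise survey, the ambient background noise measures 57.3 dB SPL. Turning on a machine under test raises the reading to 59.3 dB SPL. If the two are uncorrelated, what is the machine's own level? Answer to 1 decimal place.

Background correction is a power subtraction:
L_src = 10·log₁₀(10^(59.3/10) − 10^(57.3/10)) = 10·log₁₀(314100) = 55.0 dB SPL.

55.0 dB SPL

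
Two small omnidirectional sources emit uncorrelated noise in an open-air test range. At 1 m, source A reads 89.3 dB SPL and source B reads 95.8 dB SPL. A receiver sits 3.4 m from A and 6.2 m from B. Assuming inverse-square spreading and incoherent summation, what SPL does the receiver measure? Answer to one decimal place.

At the listener: L_A = 89.3 − 20·log₁₀(3.4) = 78.67 dB; L_B = 95.8 − 20·log₁₀(6.2) = 79.95 dB.
Combined: 10·log₁₀(10^(78.67/10)+10^(79.95/10)) = 82.4 dB SPL.

82.4 dB SPL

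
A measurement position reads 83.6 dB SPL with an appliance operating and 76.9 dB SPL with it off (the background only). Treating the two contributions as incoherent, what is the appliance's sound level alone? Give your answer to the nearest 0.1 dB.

82.6 dB SPL

Subtract intensities: L_src = 10·log₁₀(10^(L_total/10) − 10^(L_bg/10)).
L_src = 10·log₁₀(10^(83.6/10) − 10^(76.9/10)) = 10·log₁₀(180100000) = 82.6 dB SPL.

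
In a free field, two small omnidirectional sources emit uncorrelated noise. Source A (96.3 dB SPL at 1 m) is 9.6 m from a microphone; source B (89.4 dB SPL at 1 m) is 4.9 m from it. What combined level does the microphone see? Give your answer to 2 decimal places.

79.17 dB SPL

At the listener: L_A = 96.3 − 20·log₁₀(9.6) = 76.655 dB; L_B = 89.4 − 20·log₁₀(4.9) = 75.596 dB.
Combined: 10·log₁₀(10^(76.655/10)+10^(75.596/10)) = 79.17 dB SPL.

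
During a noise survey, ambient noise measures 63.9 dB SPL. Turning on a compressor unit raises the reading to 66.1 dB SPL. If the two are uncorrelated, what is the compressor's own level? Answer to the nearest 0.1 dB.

62.1 dB SPL

Remove the background by subtracting linear intensities:
L_src = 10·log₁₀(10^(66.1/10) − 10^(63.9/10)) = 10·log₁₀(1619000) = 62.1 dB SPL.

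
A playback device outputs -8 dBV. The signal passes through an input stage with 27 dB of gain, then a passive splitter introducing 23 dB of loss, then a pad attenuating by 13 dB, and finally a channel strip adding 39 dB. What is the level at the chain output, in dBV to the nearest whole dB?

Gain stages sum in dB:
-8 + 27 − 23 − 13 + 39 = +22 dBV.

+22 dBV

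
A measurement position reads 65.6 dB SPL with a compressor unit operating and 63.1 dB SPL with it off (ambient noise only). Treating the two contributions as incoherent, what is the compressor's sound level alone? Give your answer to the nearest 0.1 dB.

Subtract intensities: L_src = 10·log₁₀(10^(L_total/10) − 10^(L_bg/10)).
L_src = 10·log₁₀(10^(65.6/10) − 10^(63.1/10)) = 10·log₁₀(1589000) = 62.0 dB SPL.

62.0 dB SPL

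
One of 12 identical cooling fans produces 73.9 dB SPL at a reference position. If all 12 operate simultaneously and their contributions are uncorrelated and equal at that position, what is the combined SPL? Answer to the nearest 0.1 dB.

12 equal incoherent sources raise the level by 10·log₁₀(12) = 10.79 dB.
L_total = 73.9 + 10.79 = 84.7 dB SPL.

84.7 dB SPL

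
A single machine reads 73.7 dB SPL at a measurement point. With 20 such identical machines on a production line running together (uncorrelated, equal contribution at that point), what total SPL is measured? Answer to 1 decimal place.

20 equal incoherent sources raise the level by 10·log₁₀(20) = 13.01 dB.
L_total = 73.7 + 13.01 = 86.7 dB SPL.

86.7 dB SPL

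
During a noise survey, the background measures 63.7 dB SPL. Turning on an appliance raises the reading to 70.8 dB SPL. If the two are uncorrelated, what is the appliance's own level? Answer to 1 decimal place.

Remove the background by subtracting linear intensities:
L_src = 10·log₁₀(10^(70.8/10) − 10^(63.7/10)) = 10·log₁₀(9678000) = 69.9 dB SPL.

69.9 dB SPL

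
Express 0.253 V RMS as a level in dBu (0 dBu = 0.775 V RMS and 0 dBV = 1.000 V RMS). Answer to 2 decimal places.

-9.72 dBu

dBu = 20·log₁₀(V / 0.775 V).
20·log₁₀(0.253/0.775) = -9.72 dBu.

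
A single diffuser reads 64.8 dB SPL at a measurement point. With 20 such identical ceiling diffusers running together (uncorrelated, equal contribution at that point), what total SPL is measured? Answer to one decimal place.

77.8 dB SPL

20 equal incoherent sources raise the level by 10·log₁₀(20) = 13.01 dB.
L_total = 64.8 + 13.01 = 77.8 dB SPL.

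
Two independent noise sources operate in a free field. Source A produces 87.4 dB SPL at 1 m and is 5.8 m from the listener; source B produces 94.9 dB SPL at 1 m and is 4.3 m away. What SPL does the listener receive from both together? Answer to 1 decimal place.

At the listener: L_A = 87.4 − 20·log₁₀(5.8) = 72.13 dB; L_B = 94.9 − 20·log₁₀(4.3) = 82.23 dB.
Combined: 10·log₁₀(10^(72.13/10)+10^(82.23/10)) = 82.6 dB SPL.

82.6 dB SPL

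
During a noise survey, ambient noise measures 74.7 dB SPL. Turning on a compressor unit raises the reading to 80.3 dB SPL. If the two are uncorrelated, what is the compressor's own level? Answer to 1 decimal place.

Remove the background by subtracting linear intensities:
L_src = 10·log₁₀(10^(80.3/10) − 10^(74.7/10)) = 10·log₁₀(77640000) = 78.9 dB SPL.

78.9 dB SPL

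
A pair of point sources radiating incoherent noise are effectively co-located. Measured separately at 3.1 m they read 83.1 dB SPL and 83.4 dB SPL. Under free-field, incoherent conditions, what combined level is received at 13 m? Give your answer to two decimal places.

Combined at 3.1 m: 10·log₁₀(10^(83.1/10)+10^(83.4/10)) = 86.263 dB SPL.
Then apply −20·log₁₀(13/3.1) = -12.452 dB → 73.81 dB SPL.

73.81 dB SPL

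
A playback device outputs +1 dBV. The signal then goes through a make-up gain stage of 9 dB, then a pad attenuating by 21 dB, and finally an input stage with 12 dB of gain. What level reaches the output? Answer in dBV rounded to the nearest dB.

+1 dBV

In dB, series stages simply add:
+1 + 9 − 21 + 12 = +1 dBV.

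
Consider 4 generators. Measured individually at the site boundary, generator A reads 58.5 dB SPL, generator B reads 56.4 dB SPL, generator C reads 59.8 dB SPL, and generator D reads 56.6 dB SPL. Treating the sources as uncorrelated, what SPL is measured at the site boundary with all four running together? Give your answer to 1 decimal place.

Uncorrelated sources add in intensity (power), not in dB.
L_total = 10·log₁₀(10^(58.5/10) + 10^(56.4/10) + 10^(59.8/10) + 10^(56.6/10)) = 10·log₁₀(2557000) = 64.1 dB SPL.

64.1 dB SPL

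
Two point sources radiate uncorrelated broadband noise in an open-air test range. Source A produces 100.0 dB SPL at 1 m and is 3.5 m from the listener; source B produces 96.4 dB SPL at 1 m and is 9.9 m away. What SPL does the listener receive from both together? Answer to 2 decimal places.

At the listener: L_A = 100.0 − 20·log₁₀(3.5) = 89.119 dB; L_B = 96.4 − 20·log₁₀(9.9) = 76.487 dB.
Combined: 10·log₁₀(10^(89.119/10)+10^(76.487/10)) = 89.35 dB SPL.

89.35 dB SPL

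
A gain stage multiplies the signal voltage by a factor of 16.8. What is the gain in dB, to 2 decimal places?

Voltage is an amplitude quantity, so gain = 20·log₁₀(V_out/V_in).
20·log₁₀(16.8) = 24.51 dB.

24.51 dB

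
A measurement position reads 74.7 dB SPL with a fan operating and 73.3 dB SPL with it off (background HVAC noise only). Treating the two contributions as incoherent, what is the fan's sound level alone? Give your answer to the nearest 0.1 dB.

Subtract intensities: L_src = 10·log₁₀(10^(L_total/10) − 10^(L_bg/10)).
L_src = 10·log₁₀(10^(74.7/10) − 10^(73.3/10)) = 10·log₁₀(8132000) = 69.1 dB SPL.

69.1 dB SPL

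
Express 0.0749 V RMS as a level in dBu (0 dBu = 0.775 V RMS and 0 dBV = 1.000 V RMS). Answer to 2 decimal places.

dBu = 20·log₁₀(V / 0.775 V).
20·log₁₀(0.0749/0.775) = -20.30 dBu.

-20.30 dBu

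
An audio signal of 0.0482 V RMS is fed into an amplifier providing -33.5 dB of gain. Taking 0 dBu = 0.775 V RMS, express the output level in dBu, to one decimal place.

Input level: 20·log₁₀(0.0482/0.775) = -24.13 dBu.
Output: -24.13 − 33.5 = -57.6 dBu.

-57.6 dBu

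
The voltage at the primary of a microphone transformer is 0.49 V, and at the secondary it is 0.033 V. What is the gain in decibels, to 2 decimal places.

Voltage ratio → dB uses the 20·log₁₀ form:
20·log₁₀(0.033/0.49) = 20·log₁₀(0.06735) = -23.43 dB.

-23.43 dB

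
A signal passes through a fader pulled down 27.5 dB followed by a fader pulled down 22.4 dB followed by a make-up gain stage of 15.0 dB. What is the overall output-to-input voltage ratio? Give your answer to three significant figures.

0.0180

Net gain = (−27.5) + (−22.4) + 15.0 = -34.9 dB.
Voltage ratio = 10^(-34.9/20) = 0.0180.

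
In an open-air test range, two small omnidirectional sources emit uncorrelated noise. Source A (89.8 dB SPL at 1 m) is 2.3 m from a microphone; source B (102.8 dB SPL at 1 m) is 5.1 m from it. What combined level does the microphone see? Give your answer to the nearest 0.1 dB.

89.6 dB SPL

At the listener: L_A = 89.8 − 20·log₁₀(2.3) = 82.57 dB; L_B = 102.8 − 20·log₁₀(5.1) = 88.65 dB.
Combined: 10·log₁₀(10^(82.57/10)+10^(88.65/10)) = 89.6 dB SPL.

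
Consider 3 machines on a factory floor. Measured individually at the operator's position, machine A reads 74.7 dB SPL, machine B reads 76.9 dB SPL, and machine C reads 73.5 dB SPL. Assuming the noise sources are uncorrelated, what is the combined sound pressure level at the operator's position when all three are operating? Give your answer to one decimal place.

80.0 dB SPL

Incoherent sources sum as intensities:
L_total = 10·log₁₀(10^(74.7/10) + 10^(76.9/10) + 10^(73.5/10)) = 10·log₁₀(100900000) = 80.0 dB SPL.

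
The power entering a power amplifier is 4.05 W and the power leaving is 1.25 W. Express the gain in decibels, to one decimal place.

Power ratio → dB uses the 10·log₁₀ form:
10·log₁₀(1.25/4.05) = 10·log₁₀(0.3086) = -5.1 dB.

-5.1 dB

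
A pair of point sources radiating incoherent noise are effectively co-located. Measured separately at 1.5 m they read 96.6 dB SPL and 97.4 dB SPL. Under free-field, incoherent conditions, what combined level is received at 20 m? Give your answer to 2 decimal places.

Combined at 1.5 m: 10·log₁₀(10^(96.6/10)+10^(97.4/10)) = 100.029 dB SPL.
Then apply −20·log₁₀(20/1.5) = -22.499 dB → 77.53 dB SPL.

77.53 dB SPL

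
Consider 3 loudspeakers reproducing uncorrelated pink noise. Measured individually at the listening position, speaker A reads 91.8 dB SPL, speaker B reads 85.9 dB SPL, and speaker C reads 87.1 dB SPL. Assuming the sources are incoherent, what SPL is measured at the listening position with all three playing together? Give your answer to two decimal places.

Incoherent sources sum as intensities:
L_total = 10·log₁₀(10^(91.8/10) + 10^(85.9/10) + 10^(87.1/10)) = 10·log₁₀(2415000000) = 93.83 dB SPL.

93.83 dB SPL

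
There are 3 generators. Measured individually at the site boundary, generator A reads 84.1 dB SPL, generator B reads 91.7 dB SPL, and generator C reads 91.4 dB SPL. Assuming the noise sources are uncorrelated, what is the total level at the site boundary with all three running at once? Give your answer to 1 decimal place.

94.9 dB SPL

Incoherent sources sum as intensities:
L_total = 10·log₁₀(10^(84.1/10) + 10^(91.7/10) + 10^(91.4/10)) = 10·log₁₀(3117000000) = 94.9 dB SPL.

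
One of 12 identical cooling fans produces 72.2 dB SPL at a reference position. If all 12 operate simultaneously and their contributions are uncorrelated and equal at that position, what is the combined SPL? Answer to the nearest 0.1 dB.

12 equal incoherent sources raise the level by 10·log₁₀(12) = 10.79 dB.
L_total = 72.2 + 10.79 = 83.0 dB SPL.

83.0 dB SPL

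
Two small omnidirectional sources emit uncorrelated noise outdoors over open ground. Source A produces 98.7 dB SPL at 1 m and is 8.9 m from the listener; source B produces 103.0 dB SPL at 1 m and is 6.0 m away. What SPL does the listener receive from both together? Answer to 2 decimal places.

88.11 dB SPL

At the listener: L_A = 98.7 − 20·log₁₀(8.9) = 79.712 dB; L_B = 103.0 − 20·log₁₀(6.0) = 87.437 dB.
Combined: 10·log₁₀(10^(79.712/10)+10^(87.437/10)) = 88.11 dB SPL.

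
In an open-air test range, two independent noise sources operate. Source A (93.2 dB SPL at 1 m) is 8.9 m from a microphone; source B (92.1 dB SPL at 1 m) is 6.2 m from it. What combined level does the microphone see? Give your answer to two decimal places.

78.36 dB SPL

At the listener: L_A = 93.2 − 20·log₁₀(8.9) = 74.212 dB; L_B = 92.1 − 20·log₁₀(6.2) = 76.252 dB.
Combined: 10·log₁₀(10^(74.212/10)+10^(76.252/10)) = 78.36 dB SPL.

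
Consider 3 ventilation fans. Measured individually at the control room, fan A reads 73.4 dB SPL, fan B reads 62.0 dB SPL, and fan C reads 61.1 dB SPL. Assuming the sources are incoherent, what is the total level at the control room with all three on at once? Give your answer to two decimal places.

Add the sources as powers (linear), then convert back to dB:
L_total = 10·log₁₀(10^(73.4/10) + 10^(62.0/10) + 10^(61.1/10)) = 10·log₁₀(24750000) = 73.94 dB SPL.

73.94 dB SPL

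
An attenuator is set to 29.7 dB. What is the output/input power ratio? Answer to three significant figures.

0.00107

Power ratio = 10^(dB/10).
10^(-29.7/10) = 10^(-2.970) = 0.00107.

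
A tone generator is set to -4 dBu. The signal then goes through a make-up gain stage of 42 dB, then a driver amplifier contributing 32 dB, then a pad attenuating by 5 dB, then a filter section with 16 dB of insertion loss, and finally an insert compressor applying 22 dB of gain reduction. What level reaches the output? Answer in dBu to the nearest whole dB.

+27 dBu

Cascaded gains and losses add directly in dB.
-4 + 42 + 32 − 5 − 16 − 22 = +27 dBu.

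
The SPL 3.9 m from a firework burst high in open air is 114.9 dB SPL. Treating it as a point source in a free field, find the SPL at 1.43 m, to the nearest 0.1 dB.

For a point source in a free field, ΔL = −20·log₁₀(d₂/d₁).
ΔL = −20·log₁₀(1.43/3.9) = 8.71 dB, so L₂ = 114.9 + (8.71) = 123.6 dB SPL.

123.6 dB SPL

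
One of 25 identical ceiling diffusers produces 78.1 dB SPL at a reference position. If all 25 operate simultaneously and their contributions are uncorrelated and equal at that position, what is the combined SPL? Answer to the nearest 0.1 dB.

25 equal incoherent sources raise the level by 10·log₁₀(25) = 13.98 dB.
L_total = 78.1 + 13.98 = 92.1 dB SPL.

92.1 dB SPL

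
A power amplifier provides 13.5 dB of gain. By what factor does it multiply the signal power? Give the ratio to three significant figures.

Power ratio = 10^(dB/10).
10^(13.5/10) = 10^(1.350) = 22.4.

22.4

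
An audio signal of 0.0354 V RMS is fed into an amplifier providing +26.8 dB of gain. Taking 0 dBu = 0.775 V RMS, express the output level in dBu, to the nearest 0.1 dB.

0.0 dBu

Input level: 20·log₁₀(0.0354/0.775) = -26.81 dBu.
Output: -26.81 + 26.8 = 0.0 dBu.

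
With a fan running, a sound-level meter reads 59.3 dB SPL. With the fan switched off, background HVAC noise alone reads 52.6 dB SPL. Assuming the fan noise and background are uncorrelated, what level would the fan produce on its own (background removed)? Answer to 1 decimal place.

Background correction is a power subtraction:
L_src = 10·log₁₀(10^(59.3/10) − 10^(52.6/10)) = 10·log₁₀(669200) = 58.3 dB SPL.

58.3 dB SPL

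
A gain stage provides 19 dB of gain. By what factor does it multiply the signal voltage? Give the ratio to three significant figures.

Voltage ratio = 10^(dB/20).
10^(19/20) = 10^(0.9500) = 8.91.

8.91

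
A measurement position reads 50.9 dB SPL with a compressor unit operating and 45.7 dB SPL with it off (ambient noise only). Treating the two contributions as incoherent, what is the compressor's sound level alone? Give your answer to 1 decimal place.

Remove the background by subtracting linear intensities:
L_src = 10·log₁₀(10^(50.9/10) − 10^(45.7/10)) = 10·log₁₀(85870) = 49.3 dB SPL.

49.3 dB SPL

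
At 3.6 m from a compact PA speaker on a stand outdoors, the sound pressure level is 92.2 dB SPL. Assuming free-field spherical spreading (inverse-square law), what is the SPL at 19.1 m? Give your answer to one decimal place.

Inverse-square spreading gives ΔL = −20·log₁₀(d₂/d₁).
ΔL = −20·log₁₀(19.1/3.6) = -14.49 dB, so L₂ = 92.2 + (-14.49) = 77.7 dB SPL.

77.7 dB SPL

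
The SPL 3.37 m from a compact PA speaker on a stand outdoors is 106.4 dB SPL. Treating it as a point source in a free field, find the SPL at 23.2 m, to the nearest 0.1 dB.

Inverse-square spreading gives ΔL = −20·log₁₀(d₂/d₁).
ΔL = −20·log₁₀(23.2/3.37) = -16.76 dB, so L₂ = 106.4 + (-16.76) = 89.6 dB SPL.

89.6 dB SPL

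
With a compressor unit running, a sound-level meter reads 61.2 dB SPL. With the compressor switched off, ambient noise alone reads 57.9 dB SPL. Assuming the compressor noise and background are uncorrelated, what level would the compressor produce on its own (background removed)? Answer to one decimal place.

Remove the background by subtracting linear intensities:
L_src = 10·log₁₀(10^(61.2/10) − 10^(57.9/10)) = 10·log₁₀(701700) = 58.5 dB SPL.

58.5 dB SPL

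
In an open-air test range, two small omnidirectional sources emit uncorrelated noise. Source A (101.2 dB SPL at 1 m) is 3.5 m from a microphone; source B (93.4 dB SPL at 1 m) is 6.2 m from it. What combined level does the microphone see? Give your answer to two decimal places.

At the listener: L_A = 101.2 − 20·log₁₀(3.5) = 90.319 dB; L_B = 93.4 − 20·log₁₀(6.2) = 77.552 dB.
Combined: 10·log₁₀(10^(90.319/10)+10^(77.552/10)) = 90.54 dB SPL.

90.54 dB SPL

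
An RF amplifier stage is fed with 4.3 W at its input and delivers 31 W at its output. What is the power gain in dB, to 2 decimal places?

8.58 dB

Power ratio → dB uses the 10·log₁₀ form:
10·log₁₀(31/4.3) = 10·log₁₀(7.209) = 8.58 dB.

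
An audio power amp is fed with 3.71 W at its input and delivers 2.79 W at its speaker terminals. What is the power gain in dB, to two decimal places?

Power is a power quantity, so gain = 10·log₁₀(P_out/P_in).
10·log₁₀(2.79/3.71) = 10·log₁₀(0.7520) = -1.24 dB.

-1.24 dB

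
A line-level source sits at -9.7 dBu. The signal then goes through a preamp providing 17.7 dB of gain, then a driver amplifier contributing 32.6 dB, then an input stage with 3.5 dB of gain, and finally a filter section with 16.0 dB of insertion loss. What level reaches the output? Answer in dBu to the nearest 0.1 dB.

+28.1 dBu

Cascaded gains and losses add directly in dB.
-9.7 + 17.7 + 32.6 + 3.5 − 16.0 = +28.1 dBu.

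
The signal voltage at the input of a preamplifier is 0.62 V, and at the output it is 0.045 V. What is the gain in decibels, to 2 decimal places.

For a voltage ratio, dB = 20·log₁₀(V₂/V₁).
20·log₁₀(0.045/0.62) = 20·log₁₀(0.07258) = -22.78 dB.

-22.78 dB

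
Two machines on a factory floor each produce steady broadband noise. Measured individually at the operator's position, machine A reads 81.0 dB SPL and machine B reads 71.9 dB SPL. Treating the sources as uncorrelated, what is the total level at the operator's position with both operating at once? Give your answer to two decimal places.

81.50 dB SPL

Uncorrelated sources add in intensity (power), not in dB.
L_total = 10·log₁₀(10^(81.0/10) + 10^(71.9/10)) = 10·log₁₀(141400000) = 81.50 dB SPL.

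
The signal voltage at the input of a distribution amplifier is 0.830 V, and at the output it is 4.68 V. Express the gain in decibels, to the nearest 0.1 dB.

For a voltage ratio, dB = 20·log₁₀(V₂/V₁).
20·log₁₀(4.68/0.830) = 20·log₁₀(5.639) = 15.0 dB.

15.0 dB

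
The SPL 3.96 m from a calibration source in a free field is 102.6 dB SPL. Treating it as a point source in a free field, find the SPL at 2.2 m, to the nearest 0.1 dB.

107.7 dB SPL

For a point source in a free field, ΔL = −20·log₁₀(d₂/d₁).
ΔL = −20·log₁₀(2.2/3.96) = 5.11 dB, so L₂ = 102.6 + (5.11) = 107.7 dB SPL.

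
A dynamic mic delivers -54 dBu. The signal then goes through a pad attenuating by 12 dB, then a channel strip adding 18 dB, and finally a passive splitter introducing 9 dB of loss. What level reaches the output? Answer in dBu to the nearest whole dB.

-57 dBu

Cascaded gains and losses add directly in dB.
-54 − 12 + 18 − 9 = -57 dBu.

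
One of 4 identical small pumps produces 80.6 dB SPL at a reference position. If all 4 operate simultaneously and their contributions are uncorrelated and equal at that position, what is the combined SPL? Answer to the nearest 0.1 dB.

86.6 dB SPL

4 equal incoherent sources raise the level by 10·log₁₀(4) = 6.02 dB.
L_total = 80.6 + 6.02 = 86.6 dB SPL.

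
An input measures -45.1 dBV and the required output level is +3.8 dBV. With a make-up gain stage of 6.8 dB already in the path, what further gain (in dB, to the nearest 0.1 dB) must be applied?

42.1 dB

The required make-up gain is the shortfall in the dB sum.
G = +3.8 − (-45.1) − 6.8 = 42.1 dB.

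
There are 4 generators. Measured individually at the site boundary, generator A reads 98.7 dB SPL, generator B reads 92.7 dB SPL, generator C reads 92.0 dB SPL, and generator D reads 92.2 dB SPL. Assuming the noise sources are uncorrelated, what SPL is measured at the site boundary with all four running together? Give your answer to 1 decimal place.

Add the sources as powers (linear), then convert back to dB:
L_total = 10·log₁₀(10^(98.7/10) + 10^(92.7/10) + 10^(92.0/10) + 10^(92.2/10)) = 10·log₁₀(12520000000) = 101.0 dB SPL.

101.0 dB SPL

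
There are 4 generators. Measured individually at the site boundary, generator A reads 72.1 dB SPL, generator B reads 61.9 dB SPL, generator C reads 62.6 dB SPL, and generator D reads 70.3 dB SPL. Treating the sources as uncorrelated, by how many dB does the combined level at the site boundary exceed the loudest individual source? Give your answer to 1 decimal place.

Add the sources as powers (linear), then convert back to dB:
L_total = 10·log₁₀(10^(72.1/10) + 10^(61.9/10) + 10^(62.6/10) + 10^(70.3/10)) = 74.81 dB SPL.
Excess over the loudest (72.1 dB): 74.81 − 72.1 = 2.7 dB.

2.7 dB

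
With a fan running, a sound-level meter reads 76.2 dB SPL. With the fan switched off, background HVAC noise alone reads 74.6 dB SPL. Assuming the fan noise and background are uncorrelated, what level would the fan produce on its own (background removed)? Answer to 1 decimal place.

Background correction is a power subtraction:
L_src = 10·log₁₀(10^(76.2/10) − 10^(74.6/10)) = 10·log₁₀(12850000) = 71.1 dB SPL.

71.1 dB SPL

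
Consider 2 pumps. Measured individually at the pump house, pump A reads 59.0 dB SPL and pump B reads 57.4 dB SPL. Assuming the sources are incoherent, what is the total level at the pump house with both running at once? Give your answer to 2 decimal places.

Uncorrelated sources add in intensity (power), not in dB.
L_total = 10·log₁₀(10^(59.0/10) + 10^(57.4/10)) = 10·log₁₀(1344000) = 61.28 dB SPL.

61.28 dB SPL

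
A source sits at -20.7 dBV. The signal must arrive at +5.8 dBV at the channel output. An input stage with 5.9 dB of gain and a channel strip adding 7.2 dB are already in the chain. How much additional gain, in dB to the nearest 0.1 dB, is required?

The required make-up gain is the shortfall in the dB sum.
G = +5.8 − (-20.7) − 5.9 − 7.2 = 13.4 dB.

13.4 dB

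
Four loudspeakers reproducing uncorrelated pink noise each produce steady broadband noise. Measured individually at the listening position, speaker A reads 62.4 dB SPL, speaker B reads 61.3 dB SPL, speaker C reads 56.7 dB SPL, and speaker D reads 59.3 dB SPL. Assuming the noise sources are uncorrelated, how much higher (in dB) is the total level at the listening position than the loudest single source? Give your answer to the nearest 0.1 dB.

Uncorrelated sources add in intensity (power), not in dB.
L_total = 10·log₁₀(10^(62.4/10) + 10^(61.3/10) + 10^(56.7/10) + 10^(59.3/10)) = 66.44 dB SPL.
Excess over the loudest (62.4 dB): 66.44 − 62.4 = 4.0 dB.

4.0 dB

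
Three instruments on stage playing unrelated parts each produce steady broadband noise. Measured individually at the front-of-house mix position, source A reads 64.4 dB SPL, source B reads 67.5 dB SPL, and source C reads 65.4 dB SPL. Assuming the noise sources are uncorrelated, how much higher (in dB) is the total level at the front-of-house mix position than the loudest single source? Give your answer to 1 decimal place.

3.2 dB

Add the sources as powers (linear), then convert back to dB:
L_total = 10·log₁₀(10^(64.4/10) + 10^(67.5/10) + 10^(65.4/10)) = 70.74 dB SPL.
Excess over the loudest (67.5 dB): 70.74 − 67.5 = 3.2 dB.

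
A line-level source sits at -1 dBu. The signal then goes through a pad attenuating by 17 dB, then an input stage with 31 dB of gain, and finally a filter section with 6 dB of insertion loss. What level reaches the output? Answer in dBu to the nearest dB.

In dB, series stages simply add:
-1 − 17 + 31 − 6 = +7 dBu.

+7 dBu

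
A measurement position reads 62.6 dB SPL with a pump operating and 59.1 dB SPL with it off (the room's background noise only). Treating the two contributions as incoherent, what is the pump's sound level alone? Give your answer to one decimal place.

60.0 dB SPL

Subtract intensities: L_src = 10·log₁₀(10^(L_total/10) − 10^(L_bg/10)).
L_src = 10·log₁₀(10^(62.6/10) − 10^(59.1/10)) = 10·log₁₀(1007000) = 60.0 dB SPL.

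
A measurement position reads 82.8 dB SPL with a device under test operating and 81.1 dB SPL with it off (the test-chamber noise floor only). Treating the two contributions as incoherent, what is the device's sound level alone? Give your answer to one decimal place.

Background correction is a power subtraction:
L_src = 10·log₁₀(10^(82.8/10) − 10^(81.1/10)) = 10·log₁₀(61720000) = 77.9 dB SPL.

77.9 dB SPL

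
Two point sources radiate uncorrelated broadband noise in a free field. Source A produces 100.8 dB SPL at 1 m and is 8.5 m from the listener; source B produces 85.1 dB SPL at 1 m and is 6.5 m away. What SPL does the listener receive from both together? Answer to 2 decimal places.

82.41 dB SPL

At the listener: L_A = 100.8 − 20·log₁₀(8.5) = 82.212 dB; L_B = 85.1 − 20·log₁₀(6.5) = 68.842 dB.
Combined: 10·log₁₀(10^(82.212/10)+10^(68.842/10)) = 82.41 dB SPL.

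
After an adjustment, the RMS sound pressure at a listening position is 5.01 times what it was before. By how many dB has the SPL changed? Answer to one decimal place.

SPL change from a pressure ratio uses the 20·log₁₀ form:
20·log₁₀(5.01) = 14.0 dB.

14.0 dB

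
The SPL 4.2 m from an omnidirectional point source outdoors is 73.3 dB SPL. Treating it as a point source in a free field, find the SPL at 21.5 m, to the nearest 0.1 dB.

59.1 dB SPL

Free-field point source: level drops by 20·log₁₀ of the distance ratio.
ΔL = −20·log₁₀(21.5/4.2) = -14.18 dB, so L₂ = 73.3 + (-14.18) = 59.1 dB SPL.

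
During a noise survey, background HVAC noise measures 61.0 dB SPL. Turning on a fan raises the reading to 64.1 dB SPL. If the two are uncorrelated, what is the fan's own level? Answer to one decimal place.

Subtract intensities: L_src = 10·log₁₀(10^(L_total/10) − 10^(L_bg/10)).
L_src = 10·log₁₀(10^(64.1/10) − 10^(61.0/10)) = 10·log₁₀(1311000) = 61.2 dB SPL.

61.2 dB SPL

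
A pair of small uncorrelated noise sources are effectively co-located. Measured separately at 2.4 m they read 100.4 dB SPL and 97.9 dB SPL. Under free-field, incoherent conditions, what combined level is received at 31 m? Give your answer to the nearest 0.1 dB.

Combined at 2.4 m: 10·log₁₀(10^(100.4/10)+10^(97.9/10)) = 102.34 dB SPL.
Then apply −20·log₁₀(31/2.4) = -22.22 dB → 80.1 dB SPL.

80.1 dB SPL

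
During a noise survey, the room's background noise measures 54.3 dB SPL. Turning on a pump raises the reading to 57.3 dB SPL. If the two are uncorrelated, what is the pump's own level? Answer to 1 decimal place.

Background correction is a power subtraction:
L_src = 10·log₁₀(10^(57.3/10) − 10^(54.3/10)) = 10·log₁₀(267900) = 54.3 dB SPL.

54.3 dB SPL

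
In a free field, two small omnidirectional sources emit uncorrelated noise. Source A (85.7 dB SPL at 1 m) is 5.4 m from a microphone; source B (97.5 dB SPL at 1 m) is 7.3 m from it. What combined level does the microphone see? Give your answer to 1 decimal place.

At the listener: L_A = 85.7 − 20·log₁₀(5.4) = 71.05 dB; L_B = 97.5 − 20·log₁₀(7.3) = 80.23 dB.
Combined: 10·log₁₀(10^(71.05/10)+10^(80.23/10)) = 80.7 dB SPL.

80.7 dB SPL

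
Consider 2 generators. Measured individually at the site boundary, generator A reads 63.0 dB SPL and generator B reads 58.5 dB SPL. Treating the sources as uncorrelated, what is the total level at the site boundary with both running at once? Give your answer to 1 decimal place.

Incoherent sources sum as intensities:
L_total = 10·log₁₀(10^(63.0/10) + 10^(58.5/10)) = 10·log₁₀(2703000) = 64.3 dB SPL.

64.3 dB SPL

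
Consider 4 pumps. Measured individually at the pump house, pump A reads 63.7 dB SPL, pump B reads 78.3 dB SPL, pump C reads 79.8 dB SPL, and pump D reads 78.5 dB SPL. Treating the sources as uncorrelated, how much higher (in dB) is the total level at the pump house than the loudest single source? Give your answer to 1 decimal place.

Uncorrelated sources add in intensity (power), not in dB.
L_total = 10·log₁₀(10^(63.7/10) + 10^(78.3/10) + 10^(79.8/10) + 10^(78.5/10)) = 83.73 dB SPL.
Excess over the loudest (79.8 dB): 83.73 − 79.8 = 3.9 dB.

3.9 dB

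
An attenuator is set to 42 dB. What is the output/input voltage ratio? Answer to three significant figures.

Voltage ratio = 10^(dB/20).
10^(-42/20) = 10^(-2.100) = 0.00794.

0.00794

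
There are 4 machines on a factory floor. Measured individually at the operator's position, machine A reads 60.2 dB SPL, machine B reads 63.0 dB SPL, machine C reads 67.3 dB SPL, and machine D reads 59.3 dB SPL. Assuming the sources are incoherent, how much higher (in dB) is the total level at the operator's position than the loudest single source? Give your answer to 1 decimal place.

2.4 dB

Incoherent sources sum as intensities:
L_total = 10·log₁₀(10^(60.2/10) + 10^(63.0/10) + 10^(67.3/10) + 10^(59.3/10)) = 69.67 dB SPL.
Excess over the loudest (67.3 dB): 69.67 − 67.3 = 2.4 dB.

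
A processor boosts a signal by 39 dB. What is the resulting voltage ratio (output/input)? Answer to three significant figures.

89.1

Voltage ratio = 10^(dB/20).
10^(39/20) = 10^(1.950) = 89.1.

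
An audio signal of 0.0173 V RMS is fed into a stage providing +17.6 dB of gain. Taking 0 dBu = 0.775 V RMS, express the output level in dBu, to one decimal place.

-15.4 dBu

Input level: 20·log₁₀(0.0173/0.775) = -33.03 dBu.
Output: -33.03 + 17.6 = -15.4 dBu.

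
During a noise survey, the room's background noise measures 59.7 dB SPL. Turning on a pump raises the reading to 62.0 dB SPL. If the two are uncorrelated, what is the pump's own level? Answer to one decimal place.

58.1 dB SPL

Background correction is a power subtraction:
L_src = 10·log₁₀(10^(62.0/10) − 10^(59.7/10)) = 10·log₁₀(651600) = 58.1 dB SPL.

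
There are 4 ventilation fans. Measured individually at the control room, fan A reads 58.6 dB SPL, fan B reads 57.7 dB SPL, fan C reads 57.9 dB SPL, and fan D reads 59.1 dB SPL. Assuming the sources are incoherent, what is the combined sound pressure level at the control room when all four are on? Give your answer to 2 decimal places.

64.38 dB SPL

Uncorrelated sources add in intensity (power), not in dB.
L_total = 10·log₁₀(10^(58.6/10) + 10^(57.7/10) + 10^(57.9/10) + 10^(59.1/10)) = 10·log₁₀(2743000) = 64.38 dB SPL.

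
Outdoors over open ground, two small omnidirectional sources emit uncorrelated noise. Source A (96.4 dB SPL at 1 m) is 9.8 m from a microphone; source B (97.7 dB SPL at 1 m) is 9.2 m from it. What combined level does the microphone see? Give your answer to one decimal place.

80.6 dB SPL

At the listener: L_A = 96.4 − 20·log₁₀(9.8) = 76.58 dB; L_B = 97.7 − 20·log₁₀(9.2) = 78.42 dB.
Combined: 10·log₁₀(10^(76.58/10)+10^(78.42/10)) = 80.6 dB SPL.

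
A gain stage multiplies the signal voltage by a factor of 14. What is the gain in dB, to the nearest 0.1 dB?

For a voltage ratio, dB = 20·log₁₀(V₂/V₁).
20·log₁₀(14) = 22.9 dB.

22.9 dB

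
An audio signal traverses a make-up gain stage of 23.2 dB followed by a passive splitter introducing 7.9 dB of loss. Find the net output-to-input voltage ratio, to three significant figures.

Net gain = 23.2 + (−7.9) = 15.3 dB.
Voltage ratio = 10^(15.3/20) = 5.82.

5.82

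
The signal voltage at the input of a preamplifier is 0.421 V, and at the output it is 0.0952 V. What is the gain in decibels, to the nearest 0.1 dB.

-12.9 dB

For a voltage ratio, dB = 20·log₁₀(V₂/V₁).
20·log₁₀(0.0952/0.421) = 20·log₁₀(0.2261) = -12.9 dB.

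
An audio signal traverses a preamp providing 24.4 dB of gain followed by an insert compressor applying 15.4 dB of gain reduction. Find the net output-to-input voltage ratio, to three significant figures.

Net gain = 24.4 + (−15.4) = 9.0 dB.
Voltage ratio = 10^(9.0/20) = 2.82.

2.82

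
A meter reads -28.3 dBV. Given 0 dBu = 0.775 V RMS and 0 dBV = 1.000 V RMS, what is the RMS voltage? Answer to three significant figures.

0.0385 V

V = 1.000 V × 10^(-28.3/20).
= 1.000 × 0.03846 = 0.0385 V.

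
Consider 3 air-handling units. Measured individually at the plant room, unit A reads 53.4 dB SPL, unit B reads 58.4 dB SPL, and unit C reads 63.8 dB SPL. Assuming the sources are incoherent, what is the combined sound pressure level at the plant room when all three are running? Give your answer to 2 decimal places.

65.20 dB SPL

Incoherent sources sum as intensities:
L_total = 10·log₁₀(10^(53.4/10) + 10^(58.4/10) + 10^(63.8/10)) = 10·log₁₀(3309000) = 65.20 dB SPL.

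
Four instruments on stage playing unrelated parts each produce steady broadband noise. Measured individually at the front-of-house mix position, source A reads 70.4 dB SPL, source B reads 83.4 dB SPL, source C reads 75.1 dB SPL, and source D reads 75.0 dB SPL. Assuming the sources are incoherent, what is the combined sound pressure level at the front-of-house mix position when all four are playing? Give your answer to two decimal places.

84.68 dB SPL

Incoherent sources sum as intensities:
L_total = 10·log₁₀(10^(70.4/10) + 10^(83.4/10) + 10^(75.1/10) + 10^(75.0/10)) = 10·log₁₀(293700000) = 84.68 dB SPL.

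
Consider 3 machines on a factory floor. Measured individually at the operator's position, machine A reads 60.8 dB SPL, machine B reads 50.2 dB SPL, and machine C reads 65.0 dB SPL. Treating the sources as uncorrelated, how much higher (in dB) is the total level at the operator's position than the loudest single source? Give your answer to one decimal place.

Uncorrelated sources add in intensity (power), not in dB.
L_total = 10·log₁₀(10^(60.8/10) + 10^(50.2/10) + 10^(65.0/10)) = 66.50 dB SPL.
Excess over the loudest (65.0 dB): 66.50 − 65.0 = 1.5 dB.

1.5 dB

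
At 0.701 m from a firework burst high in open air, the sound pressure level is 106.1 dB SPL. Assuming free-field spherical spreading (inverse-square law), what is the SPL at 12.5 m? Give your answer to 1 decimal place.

81.1 dB SPL

Inverse-square spreading gives ΔL = −20·log₁₀(d₂/d₁).
ΔL = −20·log₁₀(12.5/0.701) = -25.02 dB, so L₂ = 106.1 + (-25.02) = 81.1 dB SPL.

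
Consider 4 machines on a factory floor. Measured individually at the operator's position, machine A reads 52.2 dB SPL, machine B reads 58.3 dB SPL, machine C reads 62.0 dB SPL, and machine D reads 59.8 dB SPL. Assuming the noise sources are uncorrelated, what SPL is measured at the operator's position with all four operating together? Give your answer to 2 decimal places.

65.29 dB SPL

Uncorrelated sources add in intensity (power), not in dB.
L_total = 10·log₁₀(10^(52.2/10) + 10^(58.3/10) + 10^(62.0/10) + 10^(59.8/10)) = 10·log₁₀(3382000) = 65.29 dB SPL.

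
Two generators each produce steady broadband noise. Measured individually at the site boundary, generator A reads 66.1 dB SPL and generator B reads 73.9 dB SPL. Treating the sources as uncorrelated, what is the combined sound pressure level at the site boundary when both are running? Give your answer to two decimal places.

74.57 dB SPL

Incoherent sources sum as intensities:
L_total = 10·log₁₀(10^(66.1/10) + 10^(73.9/10)) = 10·log₁₀(28620000) = 74.57 dB SPL.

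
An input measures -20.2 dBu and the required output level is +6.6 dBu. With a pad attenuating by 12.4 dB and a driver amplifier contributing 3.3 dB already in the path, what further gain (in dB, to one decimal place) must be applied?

35.9 dB

The required make-up gain is the shortfall in the dB sum.
G = +6.6 − (-20.2) + 12.4 − 3.3 = 35.9 dB.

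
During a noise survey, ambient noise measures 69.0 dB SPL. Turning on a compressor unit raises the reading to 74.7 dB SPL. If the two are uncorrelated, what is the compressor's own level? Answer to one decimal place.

Subtract intensities: L_src = 10·log₁₀(10^(L_total/10) − 10^(L_bg/10)).
L_src = 10·log₁₀(10^(74.7/10) − 10^(69.0/10)) = 10·log₁₀(21570000) = 73.3 dB SPL.

73.3 dB SPL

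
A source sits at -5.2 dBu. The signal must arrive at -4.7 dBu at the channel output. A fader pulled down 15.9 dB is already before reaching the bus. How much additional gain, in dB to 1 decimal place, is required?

The required make-up gain is the shortfall in the dB sum.
G = -4.7 − (-5.2) + 15.9 = 16.4 dB.

16.4 dB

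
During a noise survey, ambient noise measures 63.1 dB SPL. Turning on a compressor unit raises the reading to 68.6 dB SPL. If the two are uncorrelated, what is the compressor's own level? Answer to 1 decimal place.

Remove the background by subtracting linear intensities:
L_src = 10·log₁₀(10^(68.6/10) − 10^(63.1/10)) = 10·log₁₀(5203000) = 67.2 dB SPL.

67.2 dB SPL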